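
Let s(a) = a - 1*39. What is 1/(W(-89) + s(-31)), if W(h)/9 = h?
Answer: -1/871 ≈ -0.0011481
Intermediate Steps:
s(a) = -39 + a (s(a) = a - 39 = -39 + a)
W(h) = 9*h
1/(W(-89) + s(-31)) = 1/(9*(-89) + (-39 - 31)) = 1/(-801 - 70) = 1/(-871) = -1/871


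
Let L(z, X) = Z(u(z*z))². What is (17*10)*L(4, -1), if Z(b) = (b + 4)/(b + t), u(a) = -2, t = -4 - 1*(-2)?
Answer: 85/2 ≈ 42.500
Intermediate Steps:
t = -2 (t = -4 + 2 = -2)
Z(b) = (4 + b)/(-2 + b) (Z(b) = (b + 4)/(b - 2) = (4 + b)/(-2 + b))
L(z, X) = ¼ (L(z, X) = ((4 - 2)/(-2 - 2))² = (2/(-4))² = (-¼*2)² = (-½)² = ¼)
(17*10)*L(4, -1) = (17*10)*(¼) = 170*(¼) = 85/2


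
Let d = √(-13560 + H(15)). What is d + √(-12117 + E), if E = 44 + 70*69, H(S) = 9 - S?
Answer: I*(√7243 + √13566) ≈ 201.58*I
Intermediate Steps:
d = I*√13566 (d = √(-13560 + (9 - 1*15)) = √(-13560 + (9 - 15)) = √(-13560 - 6) = √(-13566) = I*√13566 ≈ 116.47*I)
E = 4874 (E = 44 + 4830 = 4874)
d + √(-12117 + E) = I*√13566 + √(-12117 + 4874) = I*√13566 + √(-7243) = I*√13566 + I*√7243 = I*√7243 + I*√13566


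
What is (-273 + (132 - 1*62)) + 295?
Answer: 92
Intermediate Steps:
(-273 + (132 - 1*62)) + 295 = (-273 + (132 - 62)) + 295 = (-273 + 70) + 295 = -203 + 295 = 92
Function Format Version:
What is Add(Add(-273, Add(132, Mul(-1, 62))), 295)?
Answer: 92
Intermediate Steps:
Add(Add(-273, Add(132, Mul(-1, 62))), 295) = Add(Add(-273, Add(132, -62)), 295) = Add(Add(-273, 70), 295) = Add(-203, 295) = 92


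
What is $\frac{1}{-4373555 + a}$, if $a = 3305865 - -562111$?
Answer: $- \frac{1}{505579} \approx -1.9779 \cdot 10^{-6}$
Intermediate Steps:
$a = 3867976$ ($a = 3305865 + 562111 = 3867976$)
$\frac{1}{-4373555 + a} = \frac{1}{-4373555 + 3867976} = \frac{1}{-505579} = - \frac{1}{505579}$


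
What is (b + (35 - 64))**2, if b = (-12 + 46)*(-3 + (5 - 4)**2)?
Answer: 9409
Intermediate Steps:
b = -68 (b = 34*(-3 + 1**2) = 34*(-3 + 1) = 34*(-2) = -68)
(b + (35 - 64))**2 = (-68 + (35 - 64))**2 = (-68 - 29)**2 = (-97)**2 = 9409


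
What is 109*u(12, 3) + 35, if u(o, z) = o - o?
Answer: 35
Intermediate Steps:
u(o, z) = 0
109*u(12, 3) + 35 = 109*0 + 35 = 0 + 35 = 35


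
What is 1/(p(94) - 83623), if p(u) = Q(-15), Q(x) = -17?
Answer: -1/83640 ≈ -1.1956e-5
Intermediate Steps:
p(u) = -17
1/(p(94) - 83623) = 1/(-17 - 83623) = 1/(-83640) = -1/83640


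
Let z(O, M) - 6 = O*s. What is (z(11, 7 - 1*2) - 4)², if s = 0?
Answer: 4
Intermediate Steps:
z(O, M) = 6 (z(O, M) = 6 + O*0 = 6 + 0 = 6)
(z(11, 7 - 1*2) - 4)² = (6 - 4)² = 2² = 4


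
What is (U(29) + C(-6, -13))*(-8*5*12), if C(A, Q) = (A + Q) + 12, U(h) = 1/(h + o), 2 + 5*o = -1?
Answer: 237360/71 ≈ 3343.1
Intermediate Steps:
o = -⅗ (o = -⅖ + (⅕)*(-1) = -⅖ - ⅕ = -⅗ ≈ -0.60000)
U(h) = 1/(-⅗ + h) (U(h) = 1/(h - ⅗) = 1/(-⅗ + h))
C(A, Q) = 12 + A + Q
(U(29) + C(-6, -13))*(-8*5*12) = (5/(-3 + 5*29) + (12 - 6 - 13))*(-8*5*12) = (5/(-3 + 145) - 7)*(-40*12) = (5/142 - 7)*(-480) = -989/142*(-480) = 237360/71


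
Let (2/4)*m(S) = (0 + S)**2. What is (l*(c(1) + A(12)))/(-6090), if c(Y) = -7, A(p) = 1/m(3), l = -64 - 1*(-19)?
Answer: -125/2436 ≈ -0.051314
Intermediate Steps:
l = -45 (l = -64 + 19 = -45)
m(S) = 2*S**2 (m(S) = 2*(0 + S)**2 = 2*S**2)
A(p) = 1/18 (A(p) = 1/(2*3**2) = 1/(2*9) = 1/18)
(l*(c(1) + A(12)))/(-6090) = -45*(-7 + 1/18)/(-6090) = -45*(-125/18)*(-1/6090) = (625/2)*(-1/6090) = -125/2436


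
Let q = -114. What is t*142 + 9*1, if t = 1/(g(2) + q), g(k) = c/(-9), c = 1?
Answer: 7965/1027 ≈ 7.7556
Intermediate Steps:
g(k) = -1/9 (g(k) = 1/(-9) = 1*(-1/9) = -1/9)
t = -9/1027 (t = 1/(-1/9 - 114) = 1/(-1027/9) = -9/1027 ≈ -0.0087634)
t*142 + 9*1 = -9/1027*142 + 9*1 = -1278/1027 + 9 = 7965/1027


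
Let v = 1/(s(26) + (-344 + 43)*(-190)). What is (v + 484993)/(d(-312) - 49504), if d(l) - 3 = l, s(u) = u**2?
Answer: -28064604939/2882479058 ≈ -9.7363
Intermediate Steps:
d(l) = 3 + l
v = 1/57866 (v = 1/(26**2 + (-344 + 43)*(-190)) = 1/(676 - 301*(-190)) = 1/(676 + 57190) = 1/57866 ≈ 1.7281e-5)
(v + 484993)/(d(-312) - 49504) = (1/57866 + 484993)/((3 - 312) - 49504) = 28064604939/(57866*(-309 - 49504)) = (28064604939/57866)/(-49813) = (28064604939/57866)*(-1/49813) = -28064604939/2882479058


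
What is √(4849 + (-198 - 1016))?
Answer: √3635 ≈ 60.291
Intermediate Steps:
√(4849 + (-198 - 1016)) = √(4849 - 1214) = √3635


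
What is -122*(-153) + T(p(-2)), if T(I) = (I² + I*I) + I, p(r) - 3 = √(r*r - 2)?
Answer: 18691 + 13*√2 ≈ 18709.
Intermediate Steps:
p(r) = 3 + √(-2 + r²) (p(r) = 3 + √(r*r - 2) = 3 + √(r² - 2) = 3 + √(-2 + r²))
T(I) = I + 2*I² (T(I) = (I² + I²) + I = 2*I² + I = I + 2*I²)
-122*(-153) + T(p(-2)) = -122*(-153) + (3 + √(-2 + (-2)²))*(1 + 2*(3 + √(-2 + (-2)²))) = 18666 + (3 + √(-2 + 4))*(1 + 2*(3 + √(-2 + 4))) = 18666 + (3 + √2)*(1 + 2*(3 + √2)) = 18666 + (3 + √2)*(1 + (6 + 2*√2)) = 18666 + (3 + √2)*(7 + 2*√2)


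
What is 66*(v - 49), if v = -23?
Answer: -4752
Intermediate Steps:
66*(v - 49) = 66*(-23 - 49) = 66*(-72) = -4752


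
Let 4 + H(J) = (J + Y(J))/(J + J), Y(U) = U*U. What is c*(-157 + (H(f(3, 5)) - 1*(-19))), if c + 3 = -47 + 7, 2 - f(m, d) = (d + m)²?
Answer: 14835/2 ≈ 7417.5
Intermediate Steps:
Y(U) = U²
f(m, d) = 2 - (d + m)²
H(J) = -4 + (J + J²)/(2*J) (H(J) = -4 + (J + J²)/(J + J) = -4 + (J + J²)/((2*J)) = -4 + (J + J²)*(1/(2*J)) = -4 + (J + J²)/(2*J))
c = -43 (c = -3 + (-47 + 7) = -3 - 40 = -43)
c*(-157 + (H(f(3, 5)) - 1*(-19))) = -43*(-157 + ((-7/2 + (2 - (5 + 3)²)/2) - 1*(-19))) = -43*(-157 + ((-7/2 + (2 - 1*8²)/2) + 19)) = -43*(-157 + ((-7/2 + (2 - 1*64)/2) + 19)) = -43*(-157 + ((-7/2 + (2 - 64)/2) + 19)) = -43*(-157 + ((-7/2 + (½)*(-62)) + 19)) = -43*(-157 + ((-7/2 - 31) + 19)) = -43*(-157 + (-69/2 + 19)) = -43*(-157 - 31/2) = -43*(-345/2) = 14835/2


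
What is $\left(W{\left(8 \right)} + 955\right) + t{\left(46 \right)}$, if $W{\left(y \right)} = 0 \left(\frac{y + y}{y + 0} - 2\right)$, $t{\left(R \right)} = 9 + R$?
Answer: $1010$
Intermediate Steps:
$W{\left(y \right)} = 0$ ($W{\left(y \right)} = 0 \left(\frac{2 y}{y} - 2\right) = 0 \left(2 - 2\right) = 0 \cdot 0 = 0$)
$\left(W{\left(8 \right)} + 955\right) + t{\left(46 \right)} = \left(0 + 955\right) + \left(9 + 46\right) = 955 + 55 = 1010$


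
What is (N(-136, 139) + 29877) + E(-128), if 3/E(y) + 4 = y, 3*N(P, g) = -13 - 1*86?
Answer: 1313135/44 ≈ 29844.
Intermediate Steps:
N(P, g) = -33 (N(P, g) = (-13 - 1*86)/3 = (-13 - 86)/3 = (⅓)*(-99) = -33)
E(y) = 3/(-4 + y)
(N(-136, 139) + 29877) + E(-128) = (-33 + 29877) + 3/(-4 - 128) = 29844 + 3/(-132) = 29844 + 3*(-1/132) = 29844 - 1/44 = 1313135/44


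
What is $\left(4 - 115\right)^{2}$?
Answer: $12321$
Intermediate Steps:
$\left(4 - 115\right)^{2} = \left(-111\right)^{2} = 12321$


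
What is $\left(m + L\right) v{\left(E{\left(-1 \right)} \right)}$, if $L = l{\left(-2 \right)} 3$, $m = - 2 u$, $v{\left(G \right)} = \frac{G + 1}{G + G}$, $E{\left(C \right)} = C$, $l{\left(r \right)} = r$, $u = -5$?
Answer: $0$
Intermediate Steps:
$v{\left(G \right)} = \frac{1 + G}{2 G}$
$m = 10$ ($m = \left(-2\right) \left(-5\right) = 10$)
$L = -6$ ($L = \left(-2\right) 3 = -6$)
$\left(m + L\right) v{\left(E{\left(-1 \right)} \right)} = \left(10 - 6\right) \frac{1 - 1}{2 \left(-1\right)} = 4 \cdot \frac{1}{2} \left(-1\right) 0 = 4 \cdot 0 = 0$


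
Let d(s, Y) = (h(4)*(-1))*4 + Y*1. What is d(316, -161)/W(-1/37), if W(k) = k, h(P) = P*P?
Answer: 8325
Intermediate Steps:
h(P) = P²
d(s, Y) = -64 + Y (d(s, Y) = (4²*(-1))*4 + Y*1 = (16*(-1))*4 + Y = -16*4 + Y = -64 + Y)
d(316, -161)/W(-1/37) = (-64 - 161)/((-1/37)) = -225/((-1*1/37)) = -225/(-1/37) = -225*(-37) = 8325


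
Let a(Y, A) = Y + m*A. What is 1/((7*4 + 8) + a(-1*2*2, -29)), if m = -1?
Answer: 1/61 ≈ 0.016393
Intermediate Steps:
a(Y, A) = Y - A
1/((7*4 + 8) + a(-1*2*2, -29)) = 1/((7*4 + 8) + (-1*2*2 - 1*(-29))) = 1/((28 + 8) + (-2*2 + 29)) = 1/(36 + (-4 + 29)) = 1/(36 + 25) = 1/61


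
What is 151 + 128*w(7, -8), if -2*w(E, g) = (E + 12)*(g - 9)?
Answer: 20823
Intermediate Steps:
w(E, g) = -(-9 + g)*(12 + E)/2 (w(E, g) = -(E + 12)*(g - 9)/2 = -(12 + E)*(-9 + g)/2 = -(-9 + g)*(12 + E)/2)
151 + 128*w(7, -8) = 151 + 128*(54 - 6*(-8) + (9/2)*7 - ½*7*(-8)) = 151 + 128*(54 + 48 + 63/2 + 28) = 151 + 128*(323/2) = 151 + 20672 = 20823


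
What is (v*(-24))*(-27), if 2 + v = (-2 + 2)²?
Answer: -1296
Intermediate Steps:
v = -2 (v = -2 + (-2 + 2)² = -2 + 0² = -2 + 0 = -2)
(v*(-24))*(-27) = -2*(-24)*(-27) = 48*(-27) = -1296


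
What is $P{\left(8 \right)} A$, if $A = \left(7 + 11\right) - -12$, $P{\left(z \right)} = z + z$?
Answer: $480$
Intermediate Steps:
$P{\left(z \right)} = 2 z$
$A = 30$ ($A = 18 + 12 = 30$)
$P{\left(8 \right)} A = 2 \cdot 8 \cdot 30 = 16 \cdot 30 = 480$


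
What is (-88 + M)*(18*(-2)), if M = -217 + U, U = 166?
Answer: 5004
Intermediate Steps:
M = -51 (M = -217 + 166 = -51)
(-88 + M)*(18*(-2)) = (-88 - 51)*(18*(-2)) = -139*(-36) = 5004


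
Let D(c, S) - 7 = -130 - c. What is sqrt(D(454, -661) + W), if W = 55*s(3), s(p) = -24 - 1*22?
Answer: I*sqrt(3107) ≈ 55.74*I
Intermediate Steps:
s(p) = -46 (s(p) = -24 - 22 = -46)
W = -2530 (W = 55*(-46) = -2530)
D(c, S) = -123 - c (D(c, S) = 7 + (-130 - c) = -123 - c)
sqrt(D(454, -661) + W) = sqrt((-123 - 1*454) - 2530) = sqrt((-123 - 454) - 2530) = sqrt(-577 - 2530) = sqrt(-3107) = I*sqrt(3107)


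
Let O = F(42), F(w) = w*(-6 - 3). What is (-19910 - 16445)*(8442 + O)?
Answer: -293166720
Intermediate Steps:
F(w) = -9*w (F(w) = w*(-9) = -9*w)
O = -378 (O = -9*42 = -378)
(-19910 - 16445)*(8442 + O) = (-19910 - 16445)*(8442 - 378) = -36355*8064 = -293166720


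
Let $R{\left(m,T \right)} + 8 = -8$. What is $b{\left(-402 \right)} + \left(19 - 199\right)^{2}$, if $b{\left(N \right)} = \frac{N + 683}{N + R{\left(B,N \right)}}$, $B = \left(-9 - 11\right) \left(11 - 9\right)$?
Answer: $\frac{13542919}{418} \approx 32399.0$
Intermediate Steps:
$B = -40$ ($B = \left(-20\right) 2 = -40$)
$R{\left(m,T \right)} = -16$ ($R{\left(m,T \right)} = -8 - 8 = -16$)
$b{\left(N \right)} = \frac{683 + N}{-16 + N}$ ($b{\left(N \right)} = \frac{N + 683}{N - 16} = \frac{683 + N}{-16 + N}$)
$b{\left(-402 \right)} + \left(19 - 199\right)^{2} = \frac{683 - 402}{-16 - 402} + \left(19 - 199\right)^{2} = \frac{1}{-418} \cdot 281 + \left(-180\right)^{2} = \left(- \frac{1}{418}\right) 281 + 32400 = - \frac{281}{418} + 32400 = \frac{13542919}{418}$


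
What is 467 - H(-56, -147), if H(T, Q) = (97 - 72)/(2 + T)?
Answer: 25243/54 ≈ 467.46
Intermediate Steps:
H(T, Q) = 25/(2 + T)
467 - H(-56, -147) = 467 - 25/(2 - 56) = 467 - 25/(-54) = 467 - 25*(-1)/54 = 467 - 1*(-25/54) = 467 + 25/54 = 25243/54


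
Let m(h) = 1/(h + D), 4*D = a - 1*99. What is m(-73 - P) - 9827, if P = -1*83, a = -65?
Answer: -304638/31 ≈ -9827.0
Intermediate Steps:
P = -83
D = -41 (D = (-65 - 1*99)/4 = (-65 - 99)/4 = (¼)*(-164) = -41)
m(h) = 1/(-41 + h) (m(h) = 1/(h - 41) = 1/(-41 + h))
m(-73 - P) - 9827 = 1/(-41 + (-73 - 1*(-83))) - 9827 = 1/(-41 + (-73 + 83)) - 9827 = 1/(-41 + 10) - 9827 = 1/(-31) - 9827 = -1/31 - 9827 = -304638/31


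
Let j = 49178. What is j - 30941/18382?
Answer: 903959055/18382 ≈ 49176.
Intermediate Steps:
j - 30941/18382 = 49178 - 30941/18382 = 903959055/18382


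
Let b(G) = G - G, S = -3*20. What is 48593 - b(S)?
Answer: 48593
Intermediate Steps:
S = -60
b(G) = 0
48593 - b(S) = 48593 - 1*0 = 48593 + 0 = 48593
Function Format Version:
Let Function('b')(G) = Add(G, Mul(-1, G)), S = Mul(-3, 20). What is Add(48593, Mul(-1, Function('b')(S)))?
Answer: 48593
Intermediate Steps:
S = -60
Function('b')(G) = 0
Add(48593, Mul(-1, Function('b')(S))) = Add(48593, Mul(-1, 0)) = Add(48593, 0) = 48593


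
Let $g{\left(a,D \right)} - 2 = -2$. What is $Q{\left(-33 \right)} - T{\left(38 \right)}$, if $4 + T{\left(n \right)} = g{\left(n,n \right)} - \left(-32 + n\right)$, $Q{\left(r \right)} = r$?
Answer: $-23$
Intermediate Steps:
$g{\left(a,D \right)} = 0$ ($g{\left(a,D \right)} = 2 - 2 = 0$)
$T{\left(n \right)} = 28 - n$ ($T{\left(n \right)} = -4 + \left(0 - \left(-32 + n\right)\right) = -4 - \left(-32 + n\right) = 28 - n$)
$Q{\left(-33 \right)} - T{\left(38 \right)} = -33 - \left(28 - 38\right) = -33 - -10 = -33 + 10 = -23$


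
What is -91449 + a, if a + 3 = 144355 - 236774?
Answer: -183871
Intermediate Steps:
a = -92422 (a = -3 + (144355 - 236774) = -3 - 92419 = -92422)
-91449 + a = -91449 - 92422 = -183871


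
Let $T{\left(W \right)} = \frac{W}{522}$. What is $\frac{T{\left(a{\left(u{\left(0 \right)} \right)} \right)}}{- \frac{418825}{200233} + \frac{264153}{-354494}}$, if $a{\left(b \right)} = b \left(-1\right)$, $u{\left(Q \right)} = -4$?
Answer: $- \frac{12905708564}{4777797124449} \approx -0.0027012$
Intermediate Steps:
$a{\left(b \right)} = - b$
$T{\left(W \right)} = \frac{W}{522}$ ($T{\left(W \right)} = W \frac{1}{522} = \frac{W}{522}$)
$\frac{T{\left(a{\left(u{\left(0 \right)} \right)} \right)}}{- \frac{418825}{200233} + \frac{264153}{-354494}} = \frac{\frac{1}{522} \left(\left(-1\right) \left(-4\right)\right)}{- \frac{418825}{200233} + \frac{264153}{-354494}} = \frac{\frac{1}{522} \cdot 4}{\left(-418825\right) \frac{1}{200233} + 264153 \left(- \frac{1}{354494}\right)} = \frac{2}{261 \left(- \frac{38075}{18203} - \frac{264153}{354494}\right)} = \frac{2}{261 \left(- \frac{18305736109}{6452854282}\right)} = \frac{2}{261} \left(- \frac{6452854282}{18305736109}\right) = - \frac{12905708564}{4777797124449}$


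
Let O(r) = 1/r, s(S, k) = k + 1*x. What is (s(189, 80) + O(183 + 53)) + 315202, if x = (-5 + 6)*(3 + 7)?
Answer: 74408913/236 ≈ 3.1529e+5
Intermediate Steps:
x = 10 (x = 1*10 = 10)
s(S, k) = 10 + k (s(S, k) = k + 1*10 = k + 10 = 10 + k)
(s(189, 80) + O(183 + 53)) + 315202 = ((10 + 80) + 1/(183 + 53)) + 315202 = (90 + 1/236) + 315202 = 21241/236 + 315202 = 74408913/236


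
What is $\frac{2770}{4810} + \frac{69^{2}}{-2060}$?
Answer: $- \frac{1719421}{990860} \approx -1.7353$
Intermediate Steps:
$\frac{2770}{4810} + \frac{69^{2}}{-2060} = 2770 \cdot \frac{1}{4810} + 4761 \left(- \frac{1}{2060}\right) = \frac{277}{481} - \frac{4761}{2060} = - \frac{1719421}{990860}$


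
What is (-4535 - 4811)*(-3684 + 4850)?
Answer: -10897436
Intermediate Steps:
(-4535 - 4811)*(-3684 + 4850) = -9346*1166 = -10897436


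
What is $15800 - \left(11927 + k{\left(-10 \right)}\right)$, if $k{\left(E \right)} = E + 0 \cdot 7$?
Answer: $3883$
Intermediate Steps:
$k{\left(E \right)} = E$ ($k{\left(E \right)} = E + 0 = E$)
$15800 - \left(11927 + k{\left(-10 \right)}\right) = 15800 - 11917 = 3883$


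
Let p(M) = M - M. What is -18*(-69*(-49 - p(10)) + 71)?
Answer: -62136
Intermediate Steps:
p(M) = 0
-18*(-69*(-49 - p(10)) + 71) = -18*(-69*(-49 - 1*0) + 71) = -18*(-69*(-49 + 0) + 71) = -18*(-69*(-49) + 71) = -18*(3381 + 71) = -18*3452 = -62136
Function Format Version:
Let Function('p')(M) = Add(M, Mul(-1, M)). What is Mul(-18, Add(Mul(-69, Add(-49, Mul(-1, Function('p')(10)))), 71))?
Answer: -62136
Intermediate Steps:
Function('p')(M) = 0
Mul(-18, Add(Mul(-69, Add(-49, Mul(-1, Function('p')(10)))), 71)) = Mul(-18, Add(Mul(-69, Add(-49, Mul(-1, 0))), 71)) = Mul(-18, Add(Mul(-69, Add(-49, 0)), 71)) = Mul(-18, Add(Mul(-69, -49), 71)) = Mul(-18, Add(3381, 71)) = Mul(-18, 3452) = -62136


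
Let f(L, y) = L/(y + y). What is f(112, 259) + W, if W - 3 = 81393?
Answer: 3011660/37 ≈ 81396.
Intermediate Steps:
W = 81396 (W = 3 + 81393 = 81396)
f(L, y) = L/(2*y) (f(L, y) = L/((2*y)) = L*(1/(2*y)) = L/(2*y))
f(112, 259) + W = (1/2)*112/259 + 81396 = (1/2)*112*(1/259) + 81396 = 8/37 + 81396 = 3011660/37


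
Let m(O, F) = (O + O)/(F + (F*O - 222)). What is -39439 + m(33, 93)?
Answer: -19325099/490 ≈ -39439.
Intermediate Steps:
m(O, F) = 2*O/(-222 + F + F*O) (m(O, F) = (2*O)/(F + (-222 + F*O)) = (2*O)/(-222 + F + F*O) = 2*O/(-222 + F + F*O))
-39439 + m(33, 93) = -39439 + 2*33/(-222 + 93 + 93*33) = -39439 + 2*33/(-222 + 93 + 3069) = -39439 + 2*33/2940 = -39439 + 2*33*(1/2940) = -39439 + 11/490 = -19325099/490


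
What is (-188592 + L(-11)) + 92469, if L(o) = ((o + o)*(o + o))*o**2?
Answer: -37559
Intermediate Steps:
L(o) = 4*o**4 (L(o) = ((2*o)*(2*o))*o**2 = (4*o**2)*o**2 = 4*o**4)
(-188592 + L(-11)) + 92469 = (-188592 + 4*(-11)**4) + 92469 = (-188592 + 4*14641) + 92469 = (-188592 + 58564) + 92469 = -130028 + 92469 = -37559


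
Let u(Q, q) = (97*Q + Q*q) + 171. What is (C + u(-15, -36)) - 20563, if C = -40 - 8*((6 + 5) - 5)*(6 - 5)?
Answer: -21395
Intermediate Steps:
u(Q, q) = 171 + 97*Q + Q*q
C = -88 (C = -40 - 8*(11 - 5) = -40 - 48 = -88)
(C + u(-15, -36)) - 20563 = (-88 + (171 + 97*(-15) - 15*(-36))) - 20563 = (-88 + (171 - 1455 + 540)) - 20563 = (-88 - 744) - 20563 = -832 - 20563 = -21395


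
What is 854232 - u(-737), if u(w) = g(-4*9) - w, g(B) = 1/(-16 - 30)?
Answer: 39260771/46 ≈ 8.5350e+5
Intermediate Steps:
g(B) = -1/46 (g(B) = 1/(-46) = -1/46)
u(w) = -1/46 - w
854232 - u(-737) = 854232 - (-1/46 - 1*(-737)) = 854232 - (-1/46 + 737) = 854232 - 1*33901/46 = 854232 - 33901/46 = 39260771/46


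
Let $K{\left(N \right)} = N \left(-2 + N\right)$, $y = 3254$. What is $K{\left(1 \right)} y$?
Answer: $-3254$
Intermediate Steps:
$K{\left(1 \right)} y = 1 \left(-2 + 1\right) 3254 = 1 \left(-1\right) 3254 = \left(-1\right) 3254 = -3254$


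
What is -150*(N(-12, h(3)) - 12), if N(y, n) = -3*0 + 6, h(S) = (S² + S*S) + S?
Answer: 900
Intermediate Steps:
h(S) = S + 2*S² (h(S) = (S² + S²) + S = 2*S² + S = S + 2*S²)
N(y, n) = 6 (N(y, n) = 0 + 6 = 6)
-150*(N(-12, h(3)) - 12) = -150*(6 - 12) = -150*(-6) = 900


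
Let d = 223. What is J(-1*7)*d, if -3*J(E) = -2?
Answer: 446/3 ≈ 148.67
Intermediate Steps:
J(E) = ⅔ (J(E) = -⅓*(-2) = ⅔)
J(-1*7)*d = (⅔)*223 = 446/3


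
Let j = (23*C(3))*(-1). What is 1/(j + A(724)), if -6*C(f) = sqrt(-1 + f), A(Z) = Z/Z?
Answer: -18/511 + 69*sqrt(2)/511 ≈ 0.15574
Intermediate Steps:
A(Z) = 1
C(f) = -sqrt(-1 + f)/6
j = 23*sqrt(2)/6 (j = (23*(-sqrt(-1 + 3)/6))*(-1) = (23*(-sqrt(2)/6))*(-1) = -23*sqrt(2)/6*(-1) = 23*sqrt(2)/6 ≈ 5.4212)
1/(j + A(724)) = 1/(23*sqrt(2)/6 + 1) = 1/(1 + 23*sqrt(2)/6)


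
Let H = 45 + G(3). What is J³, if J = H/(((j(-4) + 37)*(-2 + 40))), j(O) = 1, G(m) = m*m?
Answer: 19683/376367048 ≈ 5.2297e-5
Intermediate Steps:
G(m) = m²
H = 54 (H = 45 + 3² = 45 + 9 = 54)
J = 27/722 (J = 54/(((1 + 37)*(-2 + 40))) = 54/((38*38)) = 54/1444 = 54*(1/1444) = 27/722 ≈ 0.037396)
J³ = (27/722)³ = 19683/376367048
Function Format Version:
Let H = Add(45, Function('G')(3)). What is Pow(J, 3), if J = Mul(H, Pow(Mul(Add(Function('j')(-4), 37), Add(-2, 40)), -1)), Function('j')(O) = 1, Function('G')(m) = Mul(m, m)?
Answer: Rational(19683, 376367048) ≈ 5.2297e-5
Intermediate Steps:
Function('G')(m) = Pow(m, 2)
H = 54 (H = Add(45, Pow(3, 2)) = Add(45, 9) = 54)
J = Rational(27, 722) (J = Mul(54, Pow(Mul(Add(1, 37), Add(-2, 40)), -1)) = Mul(54, Pow(Mul(38, 38), -1)) = Mul(54, Pow(1444, -1)) = Mul(54, Rational(1, 1444)) = Rational(27, 722) ≈ 0.037396)
Pow(J, 3) = Pow(Rational(27, 722), 3) = Rational(19683, 376367048)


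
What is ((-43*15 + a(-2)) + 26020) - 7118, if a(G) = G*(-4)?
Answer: 18265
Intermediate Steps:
a(G) = -4*G
((-43*15 + a(-2)) + 26020) - 7118 = ((-43*15 - 4*(-2)) + 26020) - 7118 = ((-645 + 8) + 26020) - 7118 = (-637 + 26020) - 7118 = 25383 - 7118 = 18265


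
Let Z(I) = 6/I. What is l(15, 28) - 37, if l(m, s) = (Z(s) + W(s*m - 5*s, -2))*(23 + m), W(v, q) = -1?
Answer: -468/7 ≈ -66.857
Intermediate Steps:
l(m, s) = (-1 + 6/s)*(23 + m) (l(m, s) = (6/s - 1)*(23 + m) = (-1 + 6/s)*(23 + m))
l(15, 28) - 37 = (138 + 6*15 - 1*28*(23 + 15))/28 - 37 = (138 + 90 - 1*28*38)/28 - 37 = (138 + 90 - 1064)/28 - 37 = (1/28)*(-836) - 37 = -209/7 - 37 = -468/7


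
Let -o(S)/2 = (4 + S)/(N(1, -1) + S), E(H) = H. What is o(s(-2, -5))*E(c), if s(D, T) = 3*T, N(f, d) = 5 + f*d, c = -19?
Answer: 38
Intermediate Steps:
N(f, d) = 5 + d*f
o(S) = -2 (o(S) = -2*(4 + S)/((5 - 1*1) + S) = -2*(4 + S)/((5 - 1) + S) = -2*(4 + S)/(4 + S) = -2*1 = -2)
o(s(-2, -5))*E(c) = -2*(-19) = 38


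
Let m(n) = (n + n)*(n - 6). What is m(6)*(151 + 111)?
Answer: 0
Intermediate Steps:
m(n) = 2*n*(-6 + n) (m(n) = (2*n)*(-6 + n) = 2*n*(-6 + n))
m(6)*(151 + 111) = (2*6*(-6 + 6))*(151 + 111) = (2*6*0)*262 = 0*262 = 0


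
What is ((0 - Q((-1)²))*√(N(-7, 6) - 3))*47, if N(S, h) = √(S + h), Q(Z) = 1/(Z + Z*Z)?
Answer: -47*√(-3 + I)/2 ≈ -6.6939 - 41.25*I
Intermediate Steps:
Q(Z) = 1/(Z + Z²)
((0 - Q((-1)²))*√(N(-7, 6) - 3))*47 = ((0 - 1/(((-1)²)*(1 + (-1)²)))*√(√(-7 + 6) - 3))*47 = ((0 - 1/(1*(1 + 1)))*√(√(-1) - 3))*47 = ((0 - 1/2)*√(I - 3))*47 = ((0 - 1/2)*√(-3 + I))*47 = ((0 - 1*½)*√(-3 + I))*47 = ((0 - ½)*√(-3 + I))*47 = -√(-3 + I)/2*47 = -47*√(-3 + I)/2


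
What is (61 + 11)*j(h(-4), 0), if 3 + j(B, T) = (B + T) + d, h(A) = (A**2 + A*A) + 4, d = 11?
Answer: 3168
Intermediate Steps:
h(A) = 4 + 2*A**2 (h(A) = (A**2 + A**2) + 4 = 2*A**2 + 4 = 4 + 2*A**2)
j(B, T) = 8 + B + T (j(B, T) = -3 + ((B + T) + 11) = -3 + (11 + B + T) = 8 + B + T)
(61 + 11)*j(h(-4), 0) = (61 + 11)*(8 + (4 + 2*(-4)**2) + 0) = 72*(8 + (4 + 2*16) + 0) = 72*(8 + (4 + 32) + 0) = 72*(8 + 36 + 0) = 72*44 = 3168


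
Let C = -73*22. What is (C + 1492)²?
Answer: 12996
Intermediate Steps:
C = -1606
(C + 1492)² = (-1606 + 1492)² = (-114)² = 12996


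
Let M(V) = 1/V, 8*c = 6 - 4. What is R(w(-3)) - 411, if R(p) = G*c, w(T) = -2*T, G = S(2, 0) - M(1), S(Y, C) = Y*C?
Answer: -1645/4 ≈ -411.25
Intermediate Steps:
S(Y, C) = C*Y
c = 1/4 (c = (6 - 4)/8 = (1/8)*2 = 1/4 ≈ 0.25000)
M(V) = 1/V
G = -1 (G = 0*2 - 1/1 = 0 - 1*1 = 0 - 1 = -1)
R(p) = -1/4 (R(p) = -1*1/4 = -1/4)
R(w(-3)) - 411 = -1/4 - 411 = -1645/4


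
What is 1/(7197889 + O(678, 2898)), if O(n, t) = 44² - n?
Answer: 1/7199147 ≈ 1.3891e-7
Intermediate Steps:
O(n, t) = 1936 - n
1/(7197889 + O(678, 2898)) = 1/(7197889 + (1936 - 1*678)) = 1/(7197889 + (1936 - 678)) = 1/(7197889 + 1258) = 1/7199147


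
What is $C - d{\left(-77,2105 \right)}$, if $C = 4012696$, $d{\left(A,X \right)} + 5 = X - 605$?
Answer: $4011201$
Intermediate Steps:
$d{\left(A,X \right)} = -610 + X$ ($d{\left(A,X \right)} = -5 + \left(X - 605\right) = -5 + \left(-605 + X\right) = -610 + X$)
$C - d{\left(-77,2105 \right)} = 4012696 - \left(-610 + 2105\right) = 4012696 - 1495 = 4011201$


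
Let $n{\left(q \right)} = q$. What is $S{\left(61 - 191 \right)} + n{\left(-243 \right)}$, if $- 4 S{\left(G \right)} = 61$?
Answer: $- \frac{1033}{4} \approx -258.25$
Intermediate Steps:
$S{\left(G \right)} = - \frac{61}{4}$ ($S{\left(G \right)} = \left(- \frac{1}{4}\right) 61 = - \frac{61}{4}$)
$S{\left(61 - 191 \right)} + n{\left(-243 \right)} = - \frac{61}{4} - 243 = - \frac{1033}{4}$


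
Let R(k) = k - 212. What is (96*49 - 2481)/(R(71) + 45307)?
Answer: 2223/45166 ≈ 0.049218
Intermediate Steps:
R(k) = -212 + k
(96*49 - 2481)/(R(71) + 45307) = (96*49 - 2481)/((-212 + 71) + 45307) = (4704 - 2481)/(-141 + 45307) = 2223/45166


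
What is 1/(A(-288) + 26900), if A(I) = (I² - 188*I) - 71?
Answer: 1/163917 ≈ 6.1007e-6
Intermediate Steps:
A(I) = -71 + I² - 188*I
1/(A(-288) + 26900) = 1/((-71 + (-288)² - 188*(-288)) + 26900) = 1/((-71 + 82944 + 54144) + 26900) = 1/(137017 + 26900) = 1/163917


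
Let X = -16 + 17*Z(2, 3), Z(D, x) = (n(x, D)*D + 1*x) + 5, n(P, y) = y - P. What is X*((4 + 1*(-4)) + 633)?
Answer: 54438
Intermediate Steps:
Z(D, x) = 5 + x + D*(D - x) (Z(D, x) = ((D - x)*D + 1*x) + 5 = (D*(D - x) + x) + 5 = (x + D*(D - x)) + 5 = 5 + x + D*(D - x))
X = 86 (X = -16 + 17*(5 + 3 + 2*(2 - 1*3)) = -16 + 17*(5 + 3 + 2*(2 - 3)) = -16 + 17*(5 + 3 + 2*(-1)) = -16 + 17*(5 + 3 - 2) = -16 + 17*6 = -16 + 102 = 86)
X*((4 + 1*(-4)) + 633) = 86*((4 + 1*(-4)) + 633) = 86*((4 - 4) + 633) = 86*(0 + 633) = 86*633 = 54438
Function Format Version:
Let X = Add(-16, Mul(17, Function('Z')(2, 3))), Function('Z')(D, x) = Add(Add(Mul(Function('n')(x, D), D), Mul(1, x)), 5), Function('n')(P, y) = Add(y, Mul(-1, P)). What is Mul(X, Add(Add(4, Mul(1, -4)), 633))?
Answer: 54438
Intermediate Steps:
Function('Z')(D, x) = Add(5, x, Mul(D, Add(D, Mul(-1, x)))) (Function('Z')(D, x) = Add(Add(Mul(Add(D, Mul(-1, x)), D), Mul(1, x)), 5) = Add(Add(Mul(D, Add(D, Mul(-1, x))), x), 5) = Add(Add(x, Mul(D, Add(D, Mul(-1, x)))), 5) = Add(5, x, Mul(D, Add(D, Mul(-1, x)))))
X = 86 (X = Add(-16, Mul(17, Add(5, 3, Mul(2, Add(2, Mul(-1, 3)))))) = Add(-16, Mul(17, Add(5, 3, Mul(2, Add(2, -3))))) = Add(-16, Mul(17, Add(5, 3, Mul(2, -1)))) = Add(-16, Mul(17, Add(5, 3, -2))) = Add(-16, Mul(17, 6)) = Add(-16, 102) = 86)
Mul(X, Add(Add(4, Mul(1, -4)), 633)) = Mul(86, Add(Add(4, Mul(1, -4)), 633)) = Mul(86, Add(Add(4, -4), 633)) = Mul(86, Add(0, 633)) = Mul(86, 633) = 54438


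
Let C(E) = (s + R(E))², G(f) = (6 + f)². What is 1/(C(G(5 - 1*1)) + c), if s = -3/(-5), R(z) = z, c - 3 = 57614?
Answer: 25/1693434 ≈ 1.4763e-5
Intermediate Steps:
c = 57617 (c = 3 + 57614 = 57617)
s = ⅗ (s = -3*(-⅕) = ⅗ ≈ 0.60000)
C(E) = (⅗ + E)²
1/(C(G(5 - 1*1)) + c) = 1/((3 + 5*(6 + (5 - 1*1))²)²/25 + 57617) = 1/((3 + 5*(6 + (5 - 1))²)²/25 + 57617) = 1/((3 + 5*(6 + 4)²)²/25 + 57617) = 1/((3 + 5*10²)²/25 + 57617) = 1/((3 + 5*100)²/25 + 57617) = 1/((3 + 500)²/25 + 57617) = 1/((1/25)*503² + 57617) = 1/((1/25)*253009 + 57617) = 1/(253009/25 + 57617) = 1/(1693434/25) = 25/1693434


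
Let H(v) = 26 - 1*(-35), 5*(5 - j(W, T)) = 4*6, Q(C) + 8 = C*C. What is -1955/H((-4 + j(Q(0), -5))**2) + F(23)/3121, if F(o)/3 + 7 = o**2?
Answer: -6006029/190381 ≈ -31.547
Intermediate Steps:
Q(C) = -8 + C**2 (Q(C) = -8 + C*C = -8 + C**2)
j(W, T) = 1/5 (j(W, T) = 5 - 4*6/5 = 5 - 1/5*24 = 5 - 24/5 = 1/5)
F(o) = -21 + 3*o**2
H(v) = 61 (H(v) = 26 + 35 = 61)
-1955/H((-4 + j(Q(0), -5))**2) + F(23)/3121 = -1955/61 + (-21 + 3*23**2)/3121 = -1955*1/61 + (-21 + 3*529)*(1/3121) = -1955/61 + (-21 + 1587)*(1/3121) = -1955/61 + 1566*(1/3121) = -1955/61 + 1566/3121 = -6006029/190381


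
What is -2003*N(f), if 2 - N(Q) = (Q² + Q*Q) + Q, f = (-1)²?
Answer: 2003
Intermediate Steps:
f = 1
N(Q) = 2 - Q - 2*Q² (N(Q) = 2 - ((Q² + Q*Q) + Q) = 2 - ((Q² + Q²) + Q) = 2 - (2*Q² + Q) = 2 - (Q + 2*Q²) = 2 + (-Q - 2*Q²) = 2 - Q - 2*Q²)
-2003*N(f) = -2003*(2 - 1*1 - 2*1²) = -2003*(2 - 1 - 2*1) = -2003*(2 - 1 - 2) = -2003*(-1) = 2003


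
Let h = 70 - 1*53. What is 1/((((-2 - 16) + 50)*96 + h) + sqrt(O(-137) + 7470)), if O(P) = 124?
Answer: 3089/9534327 - sqrt(7594)/9534327 ≈ 0.00031485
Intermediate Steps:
h = 17 (h = 70 - 53 = 17)
1/((((-2 - 16) + 50)*96 + h) + sqrt(O(-137) + 7470)) = 1/((((-2 - 16) + 50)*96 + 17) + sqrt(124 + 7470)) = 1/(((-18 + 50)*96 + 17) + sqrt(7594)) = 1/((32*96 + 17) + sqrt(7594)) = 1/((3072 + 17) + sqrt(7594)) = 1/(3089 + sqrt(7594))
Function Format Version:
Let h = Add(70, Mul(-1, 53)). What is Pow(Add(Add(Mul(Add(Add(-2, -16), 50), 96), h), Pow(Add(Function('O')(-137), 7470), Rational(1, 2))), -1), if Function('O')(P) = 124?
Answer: Add(Rational(3089, 9534327), Mul(Rational(-1, 9534327), Pow(7594, Rational(1, 2)))) ≈ 0.00031485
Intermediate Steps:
h = 17 (h = Add(70, -53) = 17)
Pow(Add(Add(Mul(Add(Add(-2, -16), 50), 96), h), Pow(Add(Function('O')(-137), 7470), Rational(1, 2))), -1) = Pow(Add(Add(Mul(Add(Add(-2, -16), 50), 96), 17), Pow(Add(124, 7470), Rational(1, 2))), -1) = Pow(Add(Add(Mul(Add(-18, 50), 96), 17), Pow(7594, Rational(1, 2))), -1) = Pow(Add(Add(Mul(32, 96), 17), Pow(7594, Rational(1, 2))), -1) = Pow(Add(Add(3072, 17), Pow(7594, Rational(1, 2))), -1) = Pow(Add(3089, Pow(7594, Rational(1, 2))), -1)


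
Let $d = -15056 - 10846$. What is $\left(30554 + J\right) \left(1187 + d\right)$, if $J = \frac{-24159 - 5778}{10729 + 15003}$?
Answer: $- \frac{19430576881565}{25732} \approx -7.5511 \cdot 10^{8}$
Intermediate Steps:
$J = - \frac{29937}{25732} \approx -1.1634$
$d = -25902$ ($d = -15056 - 10846 = -25902$)
$\left(30554 + J\right) \left(1187 + d\right) = \left(30554 - \frac{29937}{25732}\right) \left(1187 - 25902\right) = \frac{786185591}{25732} \left(-24715\right) = - \frac{19430576881565}{25732}$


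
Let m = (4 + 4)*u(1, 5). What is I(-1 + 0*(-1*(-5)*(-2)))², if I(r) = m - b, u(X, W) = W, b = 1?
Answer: 1521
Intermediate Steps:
m = 40 (m = (4 + 4)*5 = 8*5 = 40)
I(r) = 39 (I(r) = 40 - 1*1 = 40 - 1 = 39)
I(-1 + 0*(-1*(-5)*(-2)))² = 39² = 1521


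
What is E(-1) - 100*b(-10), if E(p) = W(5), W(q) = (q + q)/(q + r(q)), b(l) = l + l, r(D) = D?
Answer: 2001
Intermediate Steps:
b(l) = 2*l
W(q) = 1 (W(q) = (q + q)/(q + q) = (2*q)/((2*q)) = (2*q)*(1/(2*q)) = 1)
E(p) = 1
E(-1) - 100*b(-10) = 1 - 200*(-10) = 1 - 100*(-20) = 1 + 2000 = 2001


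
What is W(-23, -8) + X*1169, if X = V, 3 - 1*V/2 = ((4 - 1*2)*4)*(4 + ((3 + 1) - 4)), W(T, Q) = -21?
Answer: -67823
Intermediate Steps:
V = -58 (V = 6 - 2*(4 - 1*2)*4*(4 + ((3 + 1) - 4)) = 6 - 2*(4 - 2)*4*(4 + (4 - 4)) = 6 - 2*2*4*(4 + 0) = 6 - 16*4 = 6 - 2*32 = 6 - 64 = -58)
X = -58
W(-23, -8) + X*1169 = -21 - 58*1169 = -21 - 67802 = -67823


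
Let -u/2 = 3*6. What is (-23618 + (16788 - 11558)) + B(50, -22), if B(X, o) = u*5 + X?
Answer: -18518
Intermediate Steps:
u = -36 (u = -6*6 = -2*18 = -36)
B(X, o) = -180 + X (B(X, o) = -36*5 + X = -180 + X)
(-23618 + (16788 - 11558)) + B(50, -22) = (-23618 + (16788 - 11558)) + (-180 + 50) = (-23618 + 5230) - 130 = -18388 - 130 = -18518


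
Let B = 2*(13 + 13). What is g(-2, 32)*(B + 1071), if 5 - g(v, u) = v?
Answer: 7861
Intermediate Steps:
B = 52 (B = 2*26 = 52)
g(v, u) = 5 - v
g(-2, 32)*(B + 1071) = (5 - 1*(-2))*(52 + 1071) = (5 + 2)*1123 = 7*1123 = 7861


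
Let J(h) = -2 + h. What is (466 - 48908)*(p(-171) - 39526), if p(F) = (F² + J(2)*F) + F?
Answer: 506509552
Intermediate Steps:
p(F) = F + F² (p(F) = (F² + (-2 + 2)*F) + F = (F² + 0*F) + F = (F² + 0) + F = F² + F = F + F²)
(466 - 48908)*(p(-171) - 39526) = (466 - 48908)*(-171*(1 - 171) - 39526) = -48442*(-171*(-170) - 39526) = -48442*(29070 - 39526) = -48442*(-10456) = 506509552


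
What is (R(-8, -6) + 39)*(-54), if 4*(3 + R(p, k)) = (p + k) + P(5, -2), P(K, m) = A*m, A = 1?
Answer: -1728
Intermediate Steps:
P(K, m) = m (P(K, m) = 1*m = m)
R(p, k) = -7/2 + k/4 + p/4 (R(p, k) = -3 + ((p + k) - 2)/4 = -3 + ((k + p) - 2)/4 = -3 + (-2 + k + p)/4 = -3 + (-½ + k/4 + p/4) = -7/2 + k/4 + p/4)
(R(-8, -6) + 39)*(-54) = ((-7/2 + (¼)*(-6) + (¼)*(-8)) + 39)*(-54) = ((-7/2 - 3/2 - 2) + 39)*(-54) = (-7 + 39)*(-54) = 32*(-54) = -1728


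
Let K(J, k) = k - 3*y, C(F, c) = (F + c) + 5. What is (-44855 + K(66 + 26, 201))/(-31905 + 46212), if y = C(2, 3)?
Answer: -44684/14307 ≈ -3.1232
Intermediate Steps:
C(F, c) = 5 + F + c
y = 10 (y = 5 + 2 + 3 = 10)
K(J, k) = -30 + k (K(J, k) = k - 3*10 = k - 30 = -30 + k)
(-44855 + K(66 + 26, 201))/(-31905 + 46212) = (-44855 + (-30 + 201))/(-31905 + 46212) = (-44855 + 171)/14307 = -44684*1/14307 = -44684/14307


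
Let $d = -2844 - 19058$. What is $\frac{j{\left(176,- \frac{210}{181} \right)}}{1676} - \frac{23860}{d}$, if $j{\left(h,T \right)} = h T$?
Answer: $\frac{803572030}{830512889} \approx 0.96756$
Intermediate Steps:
$j{\left(h,T \right)} = T h$
$d = -21902$ ($d = -2844 - 19058 = -21902$)
$\frac{j{\left(176,- \frac{210}{181} \right)}}{1676} - \frac{23860}{d} = \frac{- \frac{210}{181} \cdot 176}{1676} - \frac{23860}{-21902} = \left(-210\right) \frac{1}{181} \cdot 176 \cdot \frac{1}{1676} - - \frac{11930}{10951} = \left(- \frac{210}{181}\right) 176 \cdot \frac{1}{1676} + \frac{11930}{10951} = \left(- \frac{36960}{181}\right) \frac{1}{1676} + \frac{11930}{10951} = - \frac{9240}{75839} + \frac{11930}{10951} = \frac{803572030}{830512889}$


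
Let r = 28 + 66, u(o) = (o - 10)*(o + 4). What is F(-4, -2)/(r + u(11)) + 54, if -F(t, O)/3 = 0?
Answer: 54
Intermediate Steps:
F(t, O) = 0 (F(t, O) = -3*0 = 0)
u(o) = (-10 + o)*(4 + o)
r = 94
F(-4, -2)/(r + u(11)) + 54 = 0/(94 + (-40 + 11² - 6*11)) + 54 = 0/(94 + (-40 + 121 - 66)) + 54 = 0/(94 + 15) + 54 = 0/109 + 54 = 0*(1/109) + 54 = 0 + 54 = 54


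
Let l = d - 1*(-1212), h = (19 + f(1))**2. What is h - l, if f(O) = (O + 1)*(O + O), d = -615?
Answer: -68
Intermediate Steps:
f(O) = 2*O*(1 + O) (f(O) = (1 + O)*(2*O) = 2*O*(1 + O))
h = 529 (h = (19 + 2*1*(1 + 1))**2 = (19 + 2*1*2)**2 = (19 + 4)**2 = 23**2 = 529)
l = 597 (l = -615 - 1*(-1212) = -615 + 1212 = 597)
h - l = 529 - 1*597 = 529 - 597 = -68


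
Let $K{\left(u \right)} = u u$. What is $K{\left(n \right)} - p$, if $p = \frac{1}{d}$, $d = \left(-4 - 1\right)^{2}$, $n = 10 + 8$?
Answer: $\frac{8099}{25} \approx 323.96$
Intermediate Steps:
$n = 18$
$d = 25$ ($d = \left(-5\right)^{2} = 25$)
$K{\left(u \right)} = u^{2}$
$p = \frac{1}{25} \approx 0.04$
$K{\left(n \right)} - p = 18^{2} - \frac{1}{25} = 324 - \frac{1}{25} = \frac{8099}{25}$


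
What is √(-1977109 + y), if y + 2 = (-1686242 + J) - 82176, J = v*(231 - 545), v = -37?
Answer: 3*I*√414879 ≈ 1932.3*I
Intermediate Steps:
J = 11618 (J = -37*(231 - 545) = -37*(-314) = 11618)
y = -1756802 (y = -2 + ((-1686242 + 11618) - 82176) = -2 + (-1674624 - 82176) = -2 - 1756800 = -1756802)
√(-1977109 + y) = √(-1977109 - 1756802) = √(-3733911) = 3*I*√414879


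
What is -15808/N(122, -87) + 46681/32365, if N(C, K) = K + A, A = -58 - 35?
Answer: 5200285/58257 ≈ 89.265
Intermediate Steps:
A = -93
N(C, K) = -93 + K (N(C, K) = K - 93 = -93 + K)
-15808/N(122, -87) + 46681/32365 = -15808/(-93 - 87) + 46681/32365 = -15808/(-180) + 46681*(1/32365) = -15808*(-1/180) + 46681/32365 = 3952/45 + 46681/32365 = 5200285/58257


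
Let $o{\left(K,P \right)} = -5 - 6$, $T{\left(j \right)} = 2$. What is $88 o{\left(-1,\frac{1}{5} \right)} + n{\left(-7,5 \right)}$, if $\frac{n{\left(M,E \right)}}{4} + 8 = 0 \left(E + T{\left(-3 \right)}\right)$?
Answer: $-1000$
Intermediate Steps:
$o{\left(K,P \right)} = -11$ ($o{\left(K,P \right)} = -5 - 6 = -11$)
$n{\left(M,E \right)} = -32$ ($n{\left(M,E \right)} = -32 + 4 \cdot 0 \left(E + 2\right) = -32 + 4 \cdot 0 \left(2 + E\right) = -32 + 4 \cdot 0 = -32 + 0 = -32$)
$88 o{\left(-1,\frac{1}{5} \right)} + n{\left(-7,5 \right)} = 88 \left(-11\right) - 32 = -968 - 32 = -1000$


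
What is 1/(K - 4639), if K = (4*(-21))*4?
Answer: -1/4975 ≈ -0.00020101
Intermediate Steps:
K = -336 (K = -84*4 = -336)
1/(K - 4639) = 1/(-336 - 4639) = 1/(-4975) = -1/4975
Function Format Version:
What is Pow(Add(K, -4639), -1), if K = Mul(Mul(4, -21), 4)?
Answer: Rational(-1, 4975) ≈ -0.00020101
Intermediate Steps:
K = -336 (K = Mul(-84, 4) = -336)
Pow(Add(K, -4639), -1) = Pow(Add(-336, -4639), -1) = Pow(-4975, -1) = Rational(-1, 4975)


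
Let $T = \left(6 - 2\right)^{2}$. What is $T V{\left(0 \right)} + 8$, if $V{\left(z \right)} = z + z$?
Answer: $8$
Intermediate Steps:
$V{\left(z \right)} = 2 z$
$T = 16$ ($T = 4^{2} = 16$)
$T V{\left(0 \right)} + 8 = 16 \cdot 2 \cdot 0 + 8 = 16 \cdot 0 + 8 = 0 + 8 = 8$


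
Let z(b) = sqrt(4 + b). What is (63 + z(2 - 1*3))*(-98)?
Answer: -6174 - 98*sqrt(3) ≈ -6343.7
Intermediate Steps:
(63 + z(2 - 1*3))*(-98) = (63 + sqrt(4 + (2 - 1*3)))*(-98) = (63 + sqrt(4 + (2 - 3)))*(-98) = (63 + sqrt(4 - 1))*(-98) = (63 + sqrt(3))*(-98) = -6174 - 98*sqrt(3)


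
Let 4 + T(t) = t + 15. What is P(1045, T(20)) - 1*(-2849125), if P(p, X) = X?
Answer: 2849156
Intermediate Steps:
T(t) = 11 + t (T(t) = -4 + (t + 15) = -4 + (15 + t) = 11 + t)
P(1045, T(20)) - 1*(-2849125) = (11 + 20) - 1*(-2849125) = 31 + 2849125 = 2849156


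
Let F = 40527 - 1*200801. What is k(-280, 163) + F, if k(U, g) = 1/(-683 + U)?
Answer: -154343863/963 ≈ -1.6027e+5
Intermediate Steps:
F = -160274 (F = 40527 - 200801 = -160274)
k(-280, 163) + F = 1/(-683 - 280) - 160274 = 1/(-963) - 160274 = -1/963 - 160274 = -154343863/963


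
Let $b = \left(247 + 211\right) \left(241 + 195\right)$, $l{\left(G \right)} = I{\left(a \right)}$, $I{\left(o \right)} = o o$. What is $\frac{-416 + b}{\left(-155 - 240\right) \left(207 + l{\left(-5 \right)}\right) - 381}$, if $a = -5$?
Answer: $- \frac{199272}{92021} \approx -2.1655$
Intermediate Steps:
$I{\left(o \right)} = o^{2}$
$l{\left(G \right)} = 25$ ($l{\left(G \right)} = \left(-5\right)^{2} = 25$)
$b = 199688$ ($b = 458 \cdot 436 = 199688$)
$\frac{-416 + b}{\left(-155 - 240\right) \left(207 + l{\left(-5 \right)}\right) - 381} = \frac{-416 + 199688}{\left(-155 - 240\right) \left(207 + 25\right) - 381} = \frac{199272}{\left(-395\right) 232 - 381} = \frac{199272}{-91640 - 381} = \frac{199272}{-92021} = 199272 \left(- \frac{1}{92021}\right) = - \frac{199272}{92021}$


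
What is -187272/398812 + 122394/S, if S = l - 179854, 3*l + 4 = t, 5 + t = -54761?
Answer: -32217291261/29628341698 ≈ -1.0874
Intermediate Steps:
t = -54766 (t = -5 - 54761 = -54766)
l = -54770/3 (l = -4/3 + (⅓)*(-54766) = -4/3 - 54766/3 = -54770/3 ≈ -18257.)
S = -594332/3 (S = -54770/3 - 179854 = -594332/3 ≈ -1.9811e+5)
-187272/398812 + 122394/S = -187272/398812 + 122394/(-594332/3) = -187272*1/398812 + 122394*(-3/594332) = -46818/99703 - 183591/297166 = -32217291261/29628341698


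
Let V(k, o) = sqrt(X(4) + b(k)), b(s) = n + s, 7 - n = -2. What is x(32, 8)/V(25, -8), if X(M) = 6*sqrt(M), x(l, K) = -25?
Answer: -25*sqrt(46)/46 ≈ -3.6861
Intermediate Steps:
n = 9 (n = 7 - 1*(-2) = 7 + 2 = 9)
b(s) = 9 + s
V(k, o) = sqrt(21 + k) (V(k, o) = sqrt(6*sqrt(4) + (9 + k)) = sqrt(6*2 + (9 + k)) = sqrt(12 + (9 + k)) = sqrt(21 + k))
x(32, 8)/V(25, -8) = -25/sqrt(21 + 25) = -25*sqrt(46)/46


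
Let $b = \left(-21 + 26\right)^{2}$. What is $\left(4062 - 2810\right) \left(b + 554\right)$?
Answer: $724908$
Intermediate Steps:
$b = 25$ ($b = 5^{2} = 25$)
$\left(4062 - 2810\right) \left(b + 554\right) = \left(4062 - 2810\right) \left(25 + 554\right) = 1252 \cdot 579 = 724908$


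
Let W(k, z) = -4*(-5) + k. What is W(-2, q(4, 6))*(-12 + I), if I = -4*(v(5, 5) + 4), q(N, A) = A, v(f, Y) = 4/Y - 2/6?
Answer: -2688/5 ≈ -537.60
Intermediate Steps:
v(f, Y) = -⅓ + 4/Y (v(f, Y) = 4/Y - 2*⅙ = 4/Y - ⅓ = -⅓ + 4/Y)
W(k, z) = 20 + k
I = -268/15 (I = -4*((⅓)*(12 - 1*5)/5 + 4) = -4*((⅓)*(⅕)*(12 - 5) + 4) = -4*((⅓)*(⅕)*7 + 4) = -4*(7/15 + 4) = -4*67/15 = -268/15 ≈ -17.867)
W(-2, q(4, 6))*(-12 + I) = (20 - 2)*(-12 - 268/15) = 18*(-448/15) = -2688/5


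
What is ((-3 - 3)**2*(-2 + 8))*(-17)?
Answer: -3672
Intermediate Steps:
((-3 - 3)**2*(-2 + 8))*(-17) = ((-6)**2*6)*(-17) = (36*6)*(-17) = 216*(-17) = -3672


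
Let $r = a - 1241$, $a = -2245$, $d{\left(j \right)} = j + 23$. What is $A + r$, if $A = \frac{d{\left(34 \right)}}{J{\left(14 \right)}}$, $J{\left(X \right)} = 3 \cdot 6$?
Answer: $- \frac{20897}{6} \approx -3482.8$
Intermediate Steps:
$d{\left(j \right)} = 23 + j$
$J{\left(X \right)} = 18$
$A = \frac{19}{6}$ ($A = \frac{23 + 34}{18} = 57 \cdot \frac{1}{18} = \frac{19}{6} \approx 3.1667$)
$r = -3486$ ($r = -2245 - 1241 = -3486$)
$A + r = \frac{19}{6} - 3486 = - \frac{20897}{6}$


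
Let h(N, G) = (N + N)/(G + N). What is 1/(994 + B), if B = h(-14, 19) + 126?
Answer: 5/5572 ≈ 0.00089734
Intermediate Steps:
h(N, G) = 2*N/(G + N) (h(N, G) = (2*N)/(G + N) = 2*N/(G + N))
B = 602/5 (B = 2*(-14)/(19 - 14) + 126 = 2*(-14)/5 + 126 = 2*(-14)*(⅕) + 126 = -28/5 + 126 = 602/5 ≈ 120.40)
1/(994 + B) = 1/(994 + 602/5) = 1/(5572/5) = 5/5572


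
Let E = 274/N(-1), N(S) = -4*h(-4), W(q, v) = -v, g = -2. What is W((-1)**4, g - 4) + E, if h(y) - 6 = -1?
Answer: -77/10 ≈ -7.7000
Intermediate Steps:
h(y) = 5 (h(y) = 6 - 1 = 5)
N(S) = -20 (N(S) = -4*5 = -20)
E = -137/10 (E = 274/(-20) = 274*(-1/20) = -137/10 ≈ -13.700)
W((-1)**4, g - 4) + E = -(-2 - 4) - 137/10 = -1*(-6) - 137/10 = 6 - 137/10 = -77/10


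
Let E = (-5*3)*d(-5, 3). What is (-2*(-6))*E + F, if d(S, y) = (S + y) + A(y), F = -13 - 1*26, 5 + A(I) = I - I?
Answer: 1221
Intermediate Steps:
A(I) = -5 (A(I) = -5 + (I - I) = -5 + 0 = -5)
F = -39 (F = -13 - 26 = -39)
d(S, y) = -5 + S + y (d(S, y) = (S + y) - 5 = -5 + S + y)
E = 105 (E = (-5*3)*(-5 - 5 + 3) = -15*(-7) = 105)
(-2*(-6))*E + F = -2*(-6)*105 - 39 = 12*105 - 39 = 1260 - 39 = 1221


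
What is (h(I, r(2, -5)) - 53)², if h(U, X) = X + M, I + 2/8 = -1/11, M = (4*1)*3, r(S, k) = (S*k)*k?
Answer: 81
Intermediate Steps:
r(S, k) = S*k²
M = 12 (M = 4*3 = 12)
I = -15/44 (I = -¼ - 1/11 = -15/44 ≈ -0.34091)
h(U, X) = 12 + X (h(U, X) = X + 12 = 12 + X)
(h(I, r(2, -5)) - 53)² = ((12 + 2*(-5)²) - 53)² = ((12 + 2*25) - 53)² = ((12 + 50) - 53)² = (62 - 53)² = 9² = 81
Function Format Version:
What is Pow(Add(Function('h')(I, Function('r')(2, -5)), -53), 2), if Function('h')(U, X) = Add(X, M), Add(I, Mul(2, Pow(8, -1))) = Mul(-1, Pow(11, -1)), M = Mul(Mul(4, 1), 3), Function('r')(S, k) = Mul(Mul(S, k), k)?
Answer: 81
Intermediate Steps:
Function('r')(S, k) = Mul(S, Pow(k, 2))
M = 12 (M = Mul(4, 3) = 12)
I = Rational(-15, 44) (I = Add(Rational(-1, 4), Mul(-1, Pow(11, -1))) = Add(Rational(-1, 4), Mul(-1, Rational(1, 11))) = Add(Rational(-1, 4), Rational(-1, 11)) = Rational(-15, 44) ≈ -0.34091)
Function('h')(U, X) = Add(12, X) (Function('h')(U, X) = Add(X, 12) = Add(12, X))
Pow(Add(Function('h')(I, Function('r')(2, -5)), -53), 2) = Pow(Add(Add(12, Mul(2, Pow(-5, 2))), -53), 2) = Pow(Add(Add(12, Mul(2, 25)), -53), 2) = Pow(Add(Add(12, 50), -53), 2) = Pow(Add(62, -53), 2) = Pow(9, 2) = 81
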